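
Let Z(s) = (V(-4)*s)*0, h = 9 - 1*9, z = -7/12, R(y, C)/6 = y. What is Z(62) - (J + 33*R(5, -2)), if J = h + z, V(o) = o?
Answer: -11873/12 ≈ -989.42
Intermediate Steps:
R(y, C) = 6*y
z = -7/12 (z = -7*1/12 = -7/12 ≈ -0.58333)
h = 0 (h = 9 - 9 = 0)
J = -7/12 (J = 0 - 7/12 = -7/12 ≈ -0.58333)
Z(s) = 0 (Z(s) = -4*s*0 = 0)
Z(62) - (J + 33*R(5, -2)) = 0 - (-7/12 + 33*(6*5)) = 0 - (-7/12 + 33*30) = 0 - (-7/12 + 990) = 0 - 1*11873/12 = 0 - 11873/12 = -11873/12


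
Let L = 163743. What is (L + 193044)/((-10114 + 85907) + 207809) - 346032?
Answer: -32711670159/94534 ≈ -3.4603e+5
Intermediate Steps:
(L + 193044)/((-10114 + 85907) + 207809) - 346032 = (163743 + 193044)/((-10114 + 85907) + 207809) - 346032 = 356787/(75793 + 207809) - 346032 = 356787/283602 - 346032 = 356787*(1/283602) - 346032 = 118929/94534 - 346032 = -32711670159/94534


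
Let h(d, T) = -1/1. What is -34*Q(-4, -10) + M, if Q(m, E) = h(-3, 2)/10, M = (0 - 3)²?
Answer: 62/5 ≈ 12.400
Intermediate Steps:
h(d, T) = -1 (h(d, T) = -1*1 = -1)
M = 9 (M = (-3)² = 9)
Q(m, E) = -⅒ (Q(m, E) = -1/10 = -1*⅒ = -⅒)
-34*Q(-4, -10) + M = -34*(-⅒) + 9 = 17/5 + 9 = 62/5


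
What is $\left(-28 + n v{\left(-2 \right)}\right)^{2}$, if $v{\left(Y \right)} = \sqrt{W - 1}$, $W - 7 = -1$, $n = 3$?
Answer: $829 - 168 \sqrt{5} \approx 453.34$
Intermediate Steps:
$W = 6$ ($W = 7 - 1 = 6$)
$v{\left(Y \right)} = \sqrt{5}$ ($v{\left(Y \right)} = \sqrt{6 - 1} = \sqrt{5}$)
$\left(-28 + n v{\left(-2 \right)}\right)^{2} = \left(-28 + 3 \sqrt{5}\right)^{2}$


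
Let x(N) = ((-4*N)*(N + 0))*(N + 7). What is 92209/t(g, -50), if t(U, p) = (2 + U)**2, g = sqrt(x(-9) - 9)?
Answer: 59290387/403225 - 1106508*sqrt(71)/403225 ≈ 123.92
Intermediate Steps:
x(N) = -4*N**2*(7 + N) (x(N) = ((-4*N)*N)*(7 + N) = (-4*N**2)*(7 + N) = -4*N**2*(7 + N))
g = 3*sqrt(71) (g = sqrt(4*(-9)**2*(-7 - 1*(-9)) - 9) = sqrt(4*81*(-7 + 9) - 9) = sqrt(4*81*2 - 9) = sqrt(648 - 9) = sqrt(639) = 3*sqrt(71) ≈ 25.278)
92209/t(g, -50) = 92209/((2 + 3*sqrt(71))**2) = 92209/(2 + 3*sqrt(71))**2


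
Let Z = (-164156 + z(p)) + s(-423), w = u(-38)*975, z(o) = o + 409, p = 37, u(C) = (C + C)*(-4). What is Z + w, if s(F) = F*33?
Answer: 118731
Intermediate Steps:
u(C) = -8*C (u(C) = (2*C)*(-4) = -8*C)
s(F) = 33*F
z(o) = 409 + o
w = 296400 (w = -8*(-38)*975 = 304*975 = 296400)
Z = -177669 (Z = (-164156 + (409 + 37)) + 33*(-423) = (-164156 + 446) - 13959 = -163710 - 13959 = -177669)
Z + w = -177669 + 296400 = 118731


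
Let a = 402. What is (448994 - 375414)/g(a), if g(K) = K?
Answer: 36790/201 ≈ 183.03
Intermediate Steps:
(448994 - 375414)/g(a) = (448994 - 375414)/402 = 73580*(1/402) = 36790/201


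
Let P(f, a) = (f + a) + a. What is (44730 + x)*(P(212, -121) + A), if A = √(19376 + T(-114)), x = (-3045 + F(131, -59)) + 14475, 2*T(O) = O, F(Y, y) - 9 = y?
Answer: -1683300 + 56110*√19319 ≈ 6.1156e+6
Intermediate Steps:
P(f, a) = f + 2*a (P(f, a) = (a + f) + a = f + 2*a)
F(Y, y) = 9 + y
T(O) = O/2
x = 11380 (x = (-3045 + (9 - 59)) + 14475 = (-3045 - 50) + 14475 = -3095 + 14475 = 11380)
A = √19319 (A = √(19376 + (½)*(-114)) = √(19376 - 57) = √19319 ≈ 138.99)
(44730 + x)*(P(212, -121) + A) = (44730 + 11380)*((212 + 2*(-121)) + √19319) = 56110*((212 - 242) + √19319) = 56110*(-30 + √19319) = -1683300 + 56110*√19319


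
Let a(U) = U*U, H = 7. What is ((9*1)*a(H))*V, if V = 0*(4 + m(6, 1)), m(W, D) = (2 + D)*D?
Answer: 0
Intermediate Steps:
m(W, D) = D*(2 + D)
a(U) = U**2
V = 0 (V = 0*(4 + 1*(2 + 1)) = 0*(4 + 1*3) = 0*(4 + 3) = 0*7 = 0)
((9*1)*a(H))*V = ((9*1)*7**2)*0 = (9*49)*0 = 441*0 = 0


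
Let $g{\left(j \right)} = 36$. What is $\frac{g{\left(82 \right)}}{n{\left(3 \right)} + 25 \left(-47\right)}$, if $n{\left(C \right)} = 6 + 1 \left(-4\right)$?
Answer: $- \frac{12}{391} \approx -0.030691$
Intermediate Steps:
$n{\left(C \right)} = 2$ ($n{\left(C \right)} = 6 - 4 = 2$)
$\frac{g{\left(82 \right)}}{n{\left(3 \right)} + 25 \left(-47\right)} = \frac{36}{2 + 25 \left(-47\right)} = \frac{36}{2 - 1175} = \frac{36}{-1173} = 36 \left(- \frac{1}{1173}\right) = - \frac{12}{391}$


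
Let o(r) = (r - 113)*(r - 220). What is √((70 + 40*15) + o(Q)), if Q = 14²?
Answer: I*√1322 ≈ 36.359*I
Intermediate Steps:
Q = 196
o(r) = (-220 + r)*(-113 + r) (o(r) = (-113 + r)*(-220 + r) = (-220 + r)*(-113 + r))
√((70 + 40*15) + o(Q)) = √((70 + 40*15) + (24860 + 196² - 333*196)) = √((70 + 600) + (24860 + 38416 - 65268)) = √(670 - 1992) = √(-1322) = I*√1322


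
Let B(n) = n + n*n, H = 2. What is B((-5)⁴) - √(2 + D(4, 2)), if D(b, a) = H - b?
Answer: 391250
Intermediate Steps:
D(b, a) = 2 - b
B(n) = n + n²
B((-5)⁴) - √(2 + D(4, 2)) = (-5)⁴*(1 + (-5)⁴) - √(2 + (2 - 1*4)) = 625*(1 + 625) - √(2 + (2 - 4)) = 625*626 - √(2 - 2) = 391250 - √0 = 391250 - 1*0 = 391250 + 0 = 391250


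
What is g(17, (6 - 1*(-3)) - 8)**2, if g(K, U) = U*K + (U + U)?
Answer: 361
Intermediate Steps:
g(K, U) = 2*U + K*U (g(K, U) = K*U + 2*U = 2*U + K*U)
g(17, (6 - 1*(-3)) - 8)**2 = (((6 - 1*(-3)) - 8)*(2 + 17))**2 = (((6 + 3) - 8)*19)**2 = ((9 - 8)*19)**2 = (1*19)**2 = 19**2 = 361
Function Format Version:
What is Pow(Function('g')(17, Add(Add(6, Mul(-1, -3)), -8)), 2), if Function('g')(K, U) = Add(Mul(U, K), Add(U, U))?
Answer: 361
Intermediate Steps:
Function('g')(K, U) = Add(Mul(2, U), Mul(K, U)) (Function('g')(K, U) = Add(Mul(K, U), Mul(2, U)) = Add(Mul(2, U), Mul(K, U)))
Pow(Function('g')(17, Add(Add(6, Mul(-1, -3)), -8)), 2) = Pow(Mul(Add(Add(6, Mul(-1, -3)), -8), Add(2, 17)), 2) = Pow(Mul(Add(Add(6, 3), -8), 19), 2) = Pow(Mul(Add(9, -8), 19), 2) = Pow(Mul(1, 19), 2) = Pow(19, 2) = 361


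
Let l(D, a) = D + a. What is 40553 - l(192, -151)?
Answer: 40512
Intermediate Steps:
40553 - l(192, -151) = 40553 - (192 - 151) = 40553 - 1*41 = 40553 - 41 = 40512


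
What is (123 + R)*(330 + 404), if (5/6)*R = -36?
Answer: 292866/5 ≈ 58573.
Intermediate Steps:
R = -216/5 (R = (6/5)*(-36) = -216/5 ≈ -43.200)
(123 + R)*(330 + 404) = (123 - 216/5)*(330 + 404) = (399/5)*734 = 292866/5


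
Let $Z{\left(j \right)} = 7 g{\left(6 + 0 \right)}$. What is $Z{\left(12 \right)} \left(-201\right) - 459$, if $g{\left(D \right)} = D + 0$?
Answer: $-8901$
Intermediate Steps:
$g{\left(D \right)} = D$
$Z{\left(j \right)} = 42$ ($Z{\left(j \right)} = 7 \left(6 + 0\right) = 7 \cdot 6 = 42$)
$Z{\left(12 \right)} \left(-201\right) - 459 = 42 \left(-201\right) - 459 = -8442 - 459 = -8901$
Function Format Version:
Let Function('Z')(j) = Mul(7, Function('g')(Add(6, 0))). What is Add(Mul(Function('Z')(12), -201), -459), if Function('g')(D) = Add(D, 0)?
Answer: -8901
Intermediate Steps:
Function('g')(D) = D
Function('Z')(j) = 42 (Function('Z')(j) = Mul(7, Add(6, 0)) = Mul(7, 6) = 42)
Add(Mul(Function('Z')(12), -201), -459) = Add(Mul(42, -201), -459) = Add(-8442, -459) = -8901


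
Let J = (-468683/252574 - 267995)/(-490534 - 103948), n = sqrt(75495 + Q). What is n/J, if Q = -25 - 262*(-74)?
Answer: 150150696668*sqrt(94858)/67689037813 ≈ 683.20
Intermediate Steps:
Q = 19363 (Q = -25 + 19388 = 19363)
n = sqrt(94858) (n = sqrt(75495 + 19363) = sqrt(94858) ≈ 307.99)
J = 67689037813/150150696668 (J = (-468683*1/252574 - 267995)/(-594482) = (-468683/252574 - 267995)*(-1/594482) = -67689037813/252574*(-1/594482) = 67689037813/150150696668 ≈ 0.45081)
n/J = sqrt(94858)/(67689037813/150150696668) = sqrt(94858)*(150150696668/67689037813) = 150150696668*sqrt(94858)/67689037813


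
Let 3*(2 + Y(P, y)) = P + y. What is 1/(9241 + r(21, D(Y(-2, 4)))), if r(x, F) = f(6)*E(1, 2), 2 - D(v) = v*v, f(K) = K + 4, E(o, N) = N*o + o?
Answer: 1/9271 ≈ 0.00010786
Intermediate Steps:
E(o, N) = o + N*o
f(K) = 4 + K
Y(P, y) = -2 + P/3 + y/3 (Y(P, y) = -2 + (P + y)/3 = -2 + (P/3 + y/3) = -2 + P/3 + y/3)
D(v) = 2 - v² (D(v) = 2 - v*v = 2 - v²)
r(x, F) = 30 (r(x, F) = (4 + 6)*(1*(1 + 2)) = 10*(1*3) = 10*3 = 30)
1/(9241 + r(21, D(Y(-2, 4)))) = 1/(9241 + 30) = 1/9271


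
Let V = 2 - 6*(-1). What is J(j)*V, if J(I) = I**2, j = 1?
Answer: 8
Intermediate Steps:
V = 8 (V = 2 + 6 = 8)
J(j)*V = 1**2*8 = 1*8 = 8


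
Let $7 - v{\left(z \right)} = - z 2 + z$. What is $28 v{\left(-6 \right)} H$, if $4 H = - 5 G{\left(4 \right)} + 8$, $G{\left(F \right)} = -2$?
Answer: $126$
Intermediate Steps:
$v{\left(z \right)} = 7 + z$ ($v{\left(z \right)} = 7 - \left(- z 2 + z\right) = 7 - \left(- 2 z + z\right) = 7 - - z = 7 + z$)
$H = \frac{9}{2}$ ($H = \frac{\left(-5\right) \left(-2\right) + 8}{4} = \frac{10 + 8}{4} = \frac{1}{4} \cdot 18 = \frac{9}{2} \approx 4.5$)
$28 v{\left(-6 \right)} H = 28 \left(7 - 6\right) \frac{9}{2} = 28 \cdot 1 \cdot \frac{9}{2} = 28 \cdot \frac{9}{2} = 126$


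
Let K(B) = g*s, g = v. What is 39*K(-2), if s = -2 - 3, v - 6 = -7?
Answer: 195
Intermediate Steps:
v = -1 (v = 6 - 7 = -1)
g = -1
s = -5
K(B) = 5 (K(B) = -1*(-5) = 5)
39*K(-2) = 39*5 = 195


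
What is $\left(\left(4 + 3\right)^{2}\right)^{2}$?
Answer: $2401$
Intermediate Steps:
$\left(\left(4 + 3\right)^{2}\right)^{2} = \left(7^{2}\right)^{2} = 49^{2} = 2401$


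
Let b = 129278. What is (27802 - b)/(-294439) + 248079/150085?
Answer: 6790319857/3399298255 ≈ 1.9976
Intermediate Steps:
(27802 - b)/(-294439) + 248079/150085 = (27802 - 1*129278)/(-294439) + 248079/150085 = (27802 - 129278)*(-1/294439) + 248079*(1/150085) = -101476*(-1/294439) + 19083/11545 = 101476/294439 + 19083/11545 = 6790319857/3399298255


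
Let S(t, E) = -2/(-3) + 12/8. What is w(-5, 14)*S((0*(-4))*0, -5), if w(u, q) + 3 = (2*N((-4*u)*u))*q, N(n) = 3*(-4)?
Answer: -1469/2 ≈ -734.50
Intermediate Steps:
N(n) = -12
w(u, q) = -3 - 24*q (w(u, q) = -3 + (2*(-12))*q = -3 - 24*q)
S(t, E) = 13/6 (S(t, E) = -2*(-⅓) + 12*(⅛) = ⅔ + 3/2 = 13/6)
w(-5, 14)*S((0*(-4))*0, -5) = (-3 - 24*14)*(13/6) = (-3 - 336)*(13/6) = -339*13/6 = -1469/2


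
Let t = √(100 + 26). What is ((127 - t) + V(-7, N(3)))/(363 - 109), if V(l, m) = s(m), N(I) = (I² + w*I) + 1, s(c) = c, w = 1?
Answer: 70/127 - 3*√14/254 ≈ 0.50699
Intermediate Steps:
N(I) = 1 + I + I² (N(I) = (I² + 1*I) + 1 = (I² + I) + 1 = (I + I²) + 1 = 1 + I + I²)
V(l, m) = m
t = 3*√14 (t = √126 = 3*√14 ≈ 11.225)
((127 - t) + V(-7, N(3)))/(363 - 109) = ((127 - 3*√14) + (1 + 3 + 3²))/(363 - 109) = ((127 - 3*√14) + (1 + 3 + 9))/254 = ((127 - 3*√14) + 13)*(1/254) = (140 - 3*√14)*(1/254) = 70/127 - 3*√14/254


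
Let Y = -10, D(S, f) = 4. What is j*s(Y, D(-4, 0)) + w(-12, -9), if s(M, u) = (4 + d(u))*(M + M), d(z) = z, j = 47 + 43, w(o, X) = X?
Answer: -14409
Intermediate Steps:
j = 90
s(M, u) = 2*M*(4 + u) (s(M, u) = (4 + u)*(M + M) = (4 + u)*(2*M) = 2*M*(4 + u))
j*s(Y, D(-4, 0)) + w(-12, -9) = 90*(2*(-10)*(4 + 4)) - 9 = 90*(2*(-10)*8) - 9 = 90*(-160) - 9 = -14400 - 9 = -14409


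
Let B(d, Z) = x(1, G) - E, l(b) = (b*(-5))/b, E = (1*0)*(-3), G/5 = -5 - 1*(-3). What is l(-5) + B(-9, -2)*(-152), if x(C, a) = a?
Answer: 1515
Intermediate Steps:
G = -10 (G = 5*(-5 - 1*(-3)) = 5*(-5 + 3) = 5*(-2) = -10)
E = 0 (E = 0*(-3) = 0)
l(b) = -5 (l(b) = (-5*b)/b = -5)
B(d, Z) = -10 (B(d, Z) = -10 - 1*0 = -10 + 0 = -10)
l(-5) + B(-9, -2)*(-152) = -5 - 10*(-152) = -5 + 1520 = 1515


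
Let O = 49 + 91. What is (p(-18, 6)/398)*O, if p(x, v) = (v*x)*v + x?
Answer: -46620/199 ≈ -234.27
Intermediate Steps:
p(x, v) = x + x*v² (p(x, v) = x*v² + x = x + x*v²)
O = 140
(p(-18, 6)/398)*O = (-18*(1 + 6²)/398)*140 = (-18*(1 + 36)*(1/398))*140 = (-18*37*(1/398))*140 = -666*1/398*140 = -333/199*140 = -46620/199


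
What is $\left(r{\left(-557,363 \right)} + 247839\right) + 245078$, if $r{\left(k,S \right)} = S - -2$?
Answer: $493282$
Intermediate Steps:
$r{\left(k,S \right)} = 2 + S$ ($r{\left(k,S \right)} = S + 2 = 2 + S$)
$\left(r{\left(-557,363 \right)} + 247839\right) + 245078 = \left(\left(2 + 363\right) + 247839\right) + 245078 = \left(365 + 247839\right) + 245078 = 248204 + 245078 = 493282$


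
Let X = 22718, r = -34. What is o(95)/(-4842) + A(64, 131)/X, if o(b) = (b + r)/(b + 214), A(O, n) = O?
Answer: 47184797/16995085902 ≈ 0.0027764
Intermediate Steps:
o(b) = (-34 + b)/(214 + b) (o(b) = (b - 34)/(b + 214) = (-34 + b)/(214 + b))
o(95)/(-4842) + A(64, 131)/X = ((-34 + 95)/(214 + 95))/(-4842) + 64/22718 = (61/309)*(-1/4842) + 64*(1/22718) = ((1/309)*61)*(-1/4842) + 32/11359 = (61/309)*(-1/4842) + 32/11359 = -61/1496178 + 32/11359 = 47184797/16995085902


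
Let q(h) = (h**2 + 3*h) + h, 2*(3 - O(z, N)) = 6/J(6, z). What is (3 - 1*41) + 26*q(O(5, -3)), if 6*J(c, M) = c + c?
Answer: 353/2 ≈ 176.50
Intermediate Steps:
J(c, M) = c/3 (J(c, M) = (c + c)/6 = (2*c)/6 = c/3)
O(z, N) = 3/2 (O(z, N) = 3 - 3/((1/3)*6) = 3 - 3/2 = 3/2)
q(h) = h**2 + 4*h
(3 - 1*41) + 26*q(O(5, -3)) = (3 - 1*41) + 26*(3*(4 + 3/2)/2) = (3 - 41) + 26*((3/2)*(11/2)) = -38 + 26*(33/4) = -38 + 429/2 = 353/2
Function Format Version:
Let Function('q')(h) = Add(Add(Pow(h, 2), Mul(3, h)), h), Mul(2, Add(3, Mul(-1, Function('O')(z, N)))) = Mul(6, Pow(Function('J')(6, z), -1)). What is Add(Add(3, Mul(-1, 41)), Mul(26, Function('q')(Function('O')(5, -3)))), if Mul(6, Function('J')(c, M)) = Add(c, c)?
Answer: Rational(353, 2) ≈ 176.50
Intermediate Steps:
Function('J')(c, M) = Mul(Rational(1, 3), c) (Function('J')(c, M) = Mul(Rational(1, 6), Add(c, c)) = Mul(Rational(1, 6), Mul(2, c)) = Mul(Rational(1, 3), c))
Function('O')(z, N) = Rational(3, 2) (Function('O')(z, N) = Add(3, Mul(Rational(-1, 2), Mul(6, Pow(Mul(Rational(1, 3), 6), -1)))) = Add(3, Mul(Rational(-1, 2), Mul(6, Pow(2, -1)))) = Add(3, Mul(Rational(-1, 2), Mul(6, Rational(1, 2)))) = Add(3, Mul(Rational(-1, 2), 3)) = Add(3, Rational(-3, 2)) = Rational(3, 2))
Function('q')(h) = Add(Pow(h, 2), Mul(4, h))
Add(Add(3, Mul(-1, 41)), Mul(26, Function('q')(Function('O')(5, -3)))) = Add(Add(3, Mul(-1, 41)), Mul(26, Mul(Rational(3, 2), Add(4, Rational(3, 2))))) = Add(Add(3, -41), Mul(26, Mul(Rational(3, 2), Rational(11, 2)))) = Add(-38, Mul(26, Rational(33, 4))) = Add(-38, Rational(429, 2)) = Rational(353, 2)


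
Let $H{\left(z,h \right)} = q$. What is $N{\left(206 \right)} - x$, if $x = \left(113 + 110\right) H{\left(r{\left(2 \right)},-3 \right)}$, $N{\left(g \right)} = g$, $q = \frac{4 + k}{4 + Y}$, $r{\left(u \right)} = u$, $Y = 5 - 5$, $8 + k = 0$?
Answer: $429$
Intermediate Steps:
$k = -8$ ($k = -8 + 0 = -8$)
$Y = 0$ ($Y = 5 - 5 = 0$)
$q = -1$ ($q = \frac{4 - 8}{4 + 0} = - \frac{4}{4} = \left(-4\right) \frac{1}{4} = -1$)
$H{\left(z,h \right)} = -1$
$x = -223$ ($x = \left(113 + 110\right) \left(-1\right) = 223 \left(-1\right) = -223$)
$N{\left(206 \right)} - x = 206 - -223 = 206 + 223 = 429$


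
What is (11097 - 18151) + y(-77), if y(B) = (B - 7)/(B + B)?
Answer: -77588/11 ≈ -7053.5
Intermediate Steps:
y(B) = (-7 + B)/(2*B) (y(B) = (-7 + B)/((2*B)) = (-7 + B)*(1/(2*B)) = (-7 + B)/(2*B))
(11097 - 18151) + y(-77) = (11097 - 18151) + (½)*(-7 - 77)/(-77) = -7054 + (½)*(-1/77)*(-84) = -7054 + 6/11 = -77588/11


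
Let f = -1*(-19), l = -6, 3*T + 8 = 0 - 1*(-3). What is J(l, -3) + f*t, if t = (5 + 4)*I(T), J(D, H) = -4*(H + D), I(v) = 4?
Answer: 720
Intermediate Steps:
T = -5/3 (T = -8/3 + (0 - 1*(-3))/3 = -8/3 + (0 + 3)/3 = -8/3 + (1/3)*3 = -8/3 + 1 = -5/3 ≈ -1.6667)
J(D, H) = -4*D - 4*H (J(D, H) = -4*(D + H) = -4*D - 4*H)
f = 19
t = 36 (t = (5 + 4)*4 = 9*4 = 36)
J(l, -3) + f*t = (-4*(-6) - 4*(-3)) + 19*36 = (24 + 12) + 684 = 36 + 684 = 720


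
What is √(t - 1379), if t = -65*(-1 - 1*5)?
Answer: I*√989 ≈ 31.448*I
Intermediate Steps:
t = 390 (t = -65*(-1 - 5) = -65*(-6) = 390)
√(t - 1379) = √(390 - 1379) = √(-989) = I*√989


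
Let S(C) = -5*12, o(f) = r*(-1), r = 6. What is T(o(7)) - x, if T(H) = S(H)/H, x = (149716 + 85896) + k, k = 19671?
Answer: -255273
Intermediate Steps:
o(f) = -6 (o(f) = 6*(-1) = -6)
S(C) = -60
x = 255283 (x = (149716 + 85896) + 19671 = 235612 + 19671 = 255283)
T(H) = -60/H
T(o(7)) - x = -60/(-6) - 1*255283 = -60*(-⅙) - 255283 = 10 - 255283 = -255273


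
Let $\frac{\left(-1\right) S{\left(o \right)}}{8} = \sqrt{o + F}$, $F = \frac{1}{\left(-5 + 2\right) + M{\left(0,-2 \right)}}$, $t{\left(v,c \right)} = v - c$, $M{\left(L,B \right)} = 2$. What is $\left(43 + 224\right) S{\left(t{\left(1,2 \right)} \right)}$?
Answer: $- 2136 i \sqrt{2} \approx - 3020.8 i$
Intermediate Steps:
$F = -1$ ($F = \frac{1}{\left(-5 + 2\right) + 2} = \frac{1}{-3 + 2} = \frac{1}{-1} = -1$)
$S{\left(o \right)} = - 8 \sqrt{-1 + o}$ ($S{\left(o \right)} = - 8 \sqrt{o - 1} = - 8 \sqrt{-1 + o}$)
$\left(43 + 224\right) S{\left(t{\left(1,2 \right)} \right)} = \left(43 + 224\right) \left(- 8 \sqrt{-1 + \left(1 - 2\right)}\right) = 267 \left(- 8 \sqrt{-1 + \left(1 - 2\right)}\right) = 267 \left(- 8 \sqrt{-1 - 1}\right) = 267 \left(- 8 \sqrt{-2}\right) = 267 \left(- 8 i \sqrt{2}\right) = - 2136 i \sqrt{2}$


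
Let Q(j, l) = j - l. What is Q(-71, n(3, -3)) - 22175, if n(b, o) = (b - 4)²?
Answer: -22247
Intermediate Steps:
n(b, o) = (-4 + b)²
Q(-71, n(3, -3)) - 22175 = (-71 - (-4 + 3)²) - 22175 = (-71 - 1*(-1)²) - 22175 = (-71 - 1*1) - 22175 = (-71 - 1) - 22175 = -72 - 22175 = -22247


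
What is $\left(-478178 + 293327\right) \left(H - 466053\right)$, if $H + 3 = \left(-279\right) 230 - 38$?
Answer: $98019830664$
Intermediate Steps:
$H = -64211$ ($H = -3 - 64208 = -64211$)
$\left(-478178 + 293327\right) \left(H - 466053\right) = \left(-478178 + 293327\right) \left(-64211 - 466053\right) = \left(-184851\right) \left(-530264\right) = 98019830664$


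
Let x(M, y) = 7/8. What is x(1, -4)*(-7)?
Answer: -49/8 ≈ -6.1250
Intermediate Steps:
x(M, y) = 7/8 (x(M, y) = 7*(⅛) = 7/8)
x(1, -4)*(-7) = (7/8)*(-7) = -49/8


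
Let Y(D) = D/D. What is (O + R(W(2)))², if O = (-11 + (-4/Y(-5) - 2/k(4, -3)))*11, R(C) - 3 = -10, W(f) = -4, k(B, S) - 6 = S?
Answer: 289444/9 ≈ 32160.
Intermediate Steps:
k(B, S) = 6 + S
Y(D) = 1
R(C) = -7 (R(C) = 3 - 10 = -7)
O = -517/3 (O = (-11 + (-4/1 - 2/(6 - 3)))*11 = (-11 + (-4*1 - 2/3))*11 = (-11 + (-4 - 2*⅓))*11 = (-11 + (-4 - ⅔))*11 = (-11 - 14/3)*11 = -47/3*11 = -517/3 ≈ -172.33)
(O + R(W(2)))² = (-517/3 - 7)² = (-538/3)² = 289444/9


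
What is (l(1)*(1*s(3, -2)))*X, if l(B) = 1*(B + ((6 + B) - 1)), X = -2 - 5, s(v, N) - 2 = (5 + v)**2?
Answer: -3234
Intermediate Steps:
s(v, N) = 2 + (5 + v)**2
X = -7
l(B) = 5 + 2*B (l(B) = 1*(B + (5 + B)) = 1*(5 + 2*B) = 5 + 2*B)
(l(1)*(1*s(3, -2)))*X = ((5 + 2*1)*(1*(2 + (5 + 3)**2)))*(-7) = ((5 + 2)*(1*(2 + 8**2)))*(-7) = (7*(1*(2 + 64)))*(-7) = (7*(1*66))*(-7) = (7*66)*(-7) = 462*(-7) = -3234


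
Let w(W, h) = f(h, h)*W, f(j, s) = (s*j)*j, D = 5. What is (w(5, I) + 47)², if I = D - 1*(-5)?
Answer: 25472209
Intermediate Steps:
I = 10 (I = 5 - 1*(-5) = 5 + 5 = 10)
f(j, s) = s*j² (f(j, s) = (j*s)*j = s*j²)
w(W, h) = W*h³ (w(W, h) = (h*h²)*W = h³*W = W*h³)
(w(5, I) + 47)² = (5*10³ + 47)² = (5*1000 + 47)² = (5000 + 47)² = 5047² = 25472209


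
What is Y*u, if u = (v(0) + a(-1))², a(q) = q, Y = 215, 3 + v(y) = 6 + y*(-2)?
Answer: 860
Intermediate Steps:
v(y) = 3 - 2*y (v(y) = -3 + (6 + y*(-2)) = -3 + (6 - 2*y) = 3 - 2*y)
u = 4 (u = ((3 - 2*0) - 1)² = ((3 + 0) - 1)² = (3 - 1)² = 2² = 4)
Y*u = 215*4 = 860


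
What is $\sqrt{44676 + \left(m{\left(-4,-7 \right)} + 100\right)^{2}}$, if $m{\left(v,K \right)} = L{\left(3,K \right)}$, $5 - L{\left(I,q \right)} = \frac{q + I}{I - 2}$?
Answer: $\sqrt{56557} \approx 237.82$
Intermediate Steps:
$L{\left(I,q \right)} = 5 - \frac{I + q}{-2 + I}$ ($L{\left(I,q \right)} = 5 - \frac{q + I}{I - 2} = 5 - \frac{I + q}{-2 + I}$)
$m{\left(v,K \right)} = 2 - K$ ($m{\left(v,K \right)} = \frac{-10 - K + 4 \cdot 3}{-2 + 3} = \frac{-10 - K + 12}{1} = 1 \left(2 - K\right) = 2 - K$)
$\sqrt{44676 + \left(m{\left(-4,-7 \right)} + 100\right)^{2}} = \sqrt{44676 + \left(\left(2 - -7\right) + 100\right)^{2}} = \sqrt{44676 + \left(\left(2 + 7\right) + 100\right)^{2}} = \sqrt{44676 + \left(9 + 100\right)^{2}} = \sqrt{44676 + 109^{2}} = \sqrt{44676 + 11881} = \sqrt{56557}$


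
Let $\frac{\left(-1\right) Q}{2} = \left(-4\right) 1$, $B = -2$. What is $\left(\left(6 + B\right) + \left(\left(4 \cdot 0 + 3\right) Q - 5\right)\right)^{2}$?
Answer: $529$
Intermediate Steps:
$Q = 8$ ($Q = - 2 \left(\left(-4\right) 1\right) = \left(-2\right) \left(-4\right) = 8$)
$\left(\left(6 + B\right) + \left(\left(4 \cdot 0 + 3\right) Q - 5\right)\right)^{2} = \left(\left(6 - 2\right) - \left(5 - \left(4 \cdot 0 + 3\right) 8\right)\right)^{2} = \left(4 - \left(5 - \left(0 + 3\right) 8\right)\right)^{2} = \left(4 + \left(3 \cdot 8 - 5\right)\right)^{2} = \left(4 + \left(24 - 5\right)\right)^{2} = \left(4 + 19\right)^{2} = 23^{2} = 529$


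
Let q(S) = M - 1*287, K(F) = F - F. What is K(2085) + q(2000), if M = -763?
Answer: -1050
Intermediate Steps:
K(F) = 0
q(S) = -1050 (q(S) = -763 - 1*287 = -763 - 287 = -1050)
K(2085) + q(2000) = 0 - 1050 = -1050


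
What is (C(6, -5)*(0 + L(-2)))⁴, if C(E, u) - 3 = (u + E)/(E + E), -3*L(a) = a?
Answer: 1874161/104976 ≈ 17.853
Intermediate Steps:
L(a) = -a/3
C(E, u) = 3 + (E + u)/(2*E) (C(E, u) = 3 + (u + E)/(E + E) = 3 + (E + u)/((2*E)) = 3 + (E + u)*(1/(2*E)) = 3 + (E + u)/(2*E))
(C(6, -5)*(0 + L(-2)))⁴ = (((½)*(-5 + 7*6)/6)*(0 - ⅓*(-2)))⁴ = (((½)*(⅙)*(-5 + 42))*(0 + ⅔))⁴ = (((½)*(⅙)*37)*(⅔))⁴ = ((37/12)*(⅔))⁴ = (37/18)⁴ = 1874161/104976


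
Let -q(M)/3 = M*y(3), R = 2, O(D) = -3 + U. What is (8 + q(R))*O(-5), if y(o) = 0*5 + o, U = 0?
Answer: 30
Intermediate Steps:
O(D) = -3 (O(D) = -3 + 0 = -3)
y(o) = o (y(o) = 0 + o = o)
q(M) = -9*M (q(M) = -3*M*3 = -9*M)
(8 + q(R))*O(-5) = (8 - 9*2)*(-3) = (8 - 18)*(-3) = -10*(-3) = 30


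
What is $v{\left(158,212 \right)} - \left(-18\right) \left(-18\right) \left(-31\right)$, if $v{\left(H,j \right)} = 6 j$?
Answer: $11316$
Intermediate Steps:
$v{\left(158,212 \right)} - \left(-18\right) \left(-18\right) \left(-31\right) = 6 \cdot 212 - \left(-18\right) \left(-18\right) \left(-31\right) = 1272 - 324 \left(-31\right) = 1272 - -10044 = 1272 + 10044 = 11316$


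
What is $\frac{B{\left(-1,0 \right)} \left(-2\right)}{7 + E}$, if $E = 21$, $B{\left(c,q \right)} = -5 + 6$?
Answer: $- \frac{1}{14} \approx -0.071429$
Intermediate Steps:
$B{\left(c,q \right)} = 1$
$\frac{B{\left(-1,0 \right)} \left(-2\right)}{7 + E} = \frac{1 \left(-2\right)}{7 + 21} = - \frac{2}{28} = \left(-2\right) \frac{1}{28} = - \frac{1}{14}$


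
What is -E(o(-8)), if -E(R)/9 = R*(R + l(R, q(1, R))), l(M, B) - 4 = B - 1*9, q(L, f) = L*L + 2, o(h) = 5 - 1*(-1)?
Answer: 216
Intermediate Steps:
o(h) = 6 (o(h) = 5 + 1 = 6)
q(L, f) = 2 + L² (q(L, f) = L² + 2 = 2 + L²)
l(M, B) = -5 + B (l(M, B) = 4 + (B - 1*9) = 4 + (B - 9) = 4 + (-9 + B) = -5 + B)
E(R) = -9*R*(-2 + R) (E(R) = -9*R*(R + (-5 + (2 + 1²))) = -9*R*(R + (-5 + (2 + 1))) = -9*R*(R + (-5 + 3)) = -9*R*(R - 2) = -9*R*(-2 + R))
-E(o(-8)) = -9*6*(2 - 1*6) = -9*6*(2 - 6) = -9*6*(-4) = -1*(-216) = 216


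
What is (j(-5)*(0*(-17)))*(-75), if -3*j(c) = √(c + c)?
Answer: 0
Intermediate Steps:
j(c) = -√2*√c/3 (j(c) = -√(c + c)/3 = -√2*√c/3)
(j(-5)*(0*(-17)))*(-75) = ((-√2*√(-5)/3)*(0*(-17)))*(-75) = (-√2*I*√5/3*0)*(-75) = (-I*√10/3*0)*(-75) = 0*(-75) = 0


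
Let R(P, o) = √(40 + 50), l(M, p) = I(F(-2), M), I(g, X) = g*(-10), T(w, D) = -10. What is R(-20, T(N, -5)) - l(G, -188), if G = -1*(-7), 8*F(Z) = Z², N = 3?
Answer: 5 + 3*√10 ≈ 14.487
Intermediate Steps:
F(Z) = Z²/8
G = 7
I(g, X) = -10*g
l(M, p) = -5 (l(M, p) = -5*(-2)²/4 = -5*4/4 = -10*½ = -5)
R(P, o) = 3*√10 (R(P, o) = √90 = 3*√10)
R(-20, T(N, -5)) - l(G, -188) = 3*√10 - 1*(-5) = 3*√10 + 5 = 5 + 3*√10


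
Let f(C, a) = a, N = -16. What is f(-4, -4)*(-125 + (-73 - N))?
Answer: 728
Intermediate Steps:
f(-4, -4)*(-125 + (-73 - N)) = -4*(-125 + (-73 - 1*(-16))) = -4*(-125 + (-73 + 16)) = -4*(-125 - 57) = -4*(-182) = 728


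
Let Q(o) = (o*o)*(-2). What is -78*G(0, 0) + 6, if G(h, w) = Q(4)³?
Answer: 2555910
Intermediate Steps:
Q(o) = -2*o² (Q(o) = o²*(-2) = -2*o²)
G(h, w) = -32768 (G(h, w) = (-2*4²)³ = (-2*16)³ = (-32)³ = -32768)
-78*G(0, 0) + 6 = -78*(-32768) + 6 = 2555904 + 6 = 2555910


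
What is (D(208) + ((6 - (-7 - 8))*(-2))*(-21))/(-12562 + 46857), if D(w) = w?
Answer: 218/6859 ≈ 0.031783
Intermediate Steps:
(D(208) + ((6 - (-7 - 8))*(-2))*(-21))/(-12562 + 46857) = (208 + ((6 - (-7 - 8))*(-2))*(-21))/(-12562 + 46857) = (208 + ((6 - 1*(-15))*(-2))*(-21))/34295 = (208 + ((6 + 15)*(-2))*(-21))*(1/34295) = (208 + (21*(-2))*(-21))*(1/34295) = (208 - 42*(-21))*(1/34295) = (208 + 882)*(1/34295) = 1090*(1/34295) = 218/6859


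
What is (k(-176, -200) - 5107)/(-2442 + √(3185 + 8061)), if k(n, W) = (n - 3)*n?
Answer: -32230737/2976059 - 26397*√11246/5952118 ≈ -11.300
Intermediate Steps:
k(n, W) = n*(-3 + n) (k(n, W) = (-3 + n)*n = n*(-3 + n))
(k(-176, -200) - 5107)/(-2442 + √(3185 + 8061)) = (-176*(-3 - 176) - 5107)/(-2442 + √(3185 + 8061)) = (-176*(-179) - 5107)/(-2442 + √11246) = (31504 - 5107)/(-2442 + √11246) = 26397/(-2442 + √11246)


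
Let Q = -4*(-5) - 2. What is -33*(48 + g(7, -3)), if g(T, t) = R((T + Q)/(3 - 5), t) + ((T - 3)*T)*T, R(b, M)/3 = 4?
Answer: -8448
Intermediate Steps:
Q = 18 (Q = 20 - 2 = 18)
R(b, M) = 12 (R(b, M) = 3*4 = 12)
g(T, t) = 12 + T²*(-3 + T) (g(T, t) = 12 + ((T - 3)*T)*T = 12 + ((-3 + T)*T)*T = 12 + (T*(-3 + T))*T = 12 + T²*(-3 + T))
-33*(48 + g(7, -3)) = -33*(48 + (12 + 7³ - 3*7²)) = -33*(48 + (12 + 343 - 3*49)) = -33*(48 + (12 + 343 - 147)) = -33*(48 + 208) = -33*256 = -8448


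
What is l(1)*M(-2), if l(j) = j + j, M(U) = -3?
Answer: -6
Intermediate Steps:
l(j) = 2*j
l(1)*M(-2) = (2*1)*(-3) = 2*(-3) = -6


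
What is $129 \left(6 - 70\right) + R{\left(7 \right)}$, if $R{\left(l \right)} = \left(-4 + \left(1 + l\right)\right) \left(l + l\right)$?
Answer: $-8200$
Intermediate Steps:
$R{\left(l \right)} = 2 l \left(-3 + l\right)$ ($R{\left(l \right)} = \left(-3 + l\right) 2 l = 2 l \left(-3 + l\right)$)
$129 \left(6 - 70\right) + R{\left(7 \right)} = 129 \left(6 - 70\right) + 2 \cdot 7 \left(-3 + 7\right) = 129 \left(6 - 70\right) + 2 \cdot 7 \cdot 4 = 129 \left(-64\right) + 56 = -8256 + 56 = -8200$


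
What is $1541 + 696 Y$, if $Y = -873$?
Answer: $-606067$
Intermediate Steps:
$1541 + 696 Y = 1541 + 696 \left(-873\right) = 1541 - 607608 = -606067$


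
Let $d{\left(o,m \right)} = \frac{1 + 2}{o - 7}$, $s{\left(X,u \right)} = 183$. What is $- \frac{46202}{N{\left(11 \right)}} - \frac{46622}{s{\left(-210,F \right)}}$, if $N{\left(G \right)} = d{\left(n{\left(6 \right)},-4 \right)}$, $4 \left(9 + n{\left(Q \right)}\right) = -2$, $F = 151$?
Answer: $\frac{46455691}{183} \approx 2.5386 \cdot 10^{5}$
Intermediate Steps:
$n{\left(Q \right)} = - \frac{19}{2}$ ($n{\left(Q \right)} = -9 + \frac{1}{4} \left(-2\right) = -9 - \frac{1}{2} = - \frac{19}{2}$)
$d{\left(o,m \right)} = \frac{3}{-7 + o}$
$N{\left(G \right)} = - \frac{2}{11}$ ($N{\left(G \right)} = \frac{3}{-7 - \frac{19}{2}} = \frac{3}{- \frac{33}{2}} = 3 \left(- \frac{2}{33}\right) = - \frac{2}{11}$)
$- \frac{46202}{N{\left(11 \right)}} - \frac{46622}{s{\left(-210,F \right)}} = - \frac{46202}{- \frac{2}{11}} - \frac{46622}{183} = \left(-46202\right) \left(- \frac{11}{2}\right) - \frac{46622}{183} = 254111 - \frac{46622}{183} = \frac{46455691}{183}$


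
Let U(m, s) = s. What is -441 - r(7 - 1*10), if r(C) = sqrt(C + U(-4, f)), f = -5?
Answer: -441 - 2*I*sqrt(2) ≈ -441.0 - 2.8284*I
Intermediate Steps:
r(C) = sqrt(-5 + C) (r(C) = sqrt(C - 5) = sqrt(-5 + C))
-441 - r(7 - 1*10) = -441 - sqrt(-5 + (7 - 1*10)) = -441 - sqrt(-5 + (7 - 10)) = -441 - sqrt(-5 - 3) = -441 - sqrt(-8) = -441 - 2*I*sqrt(2)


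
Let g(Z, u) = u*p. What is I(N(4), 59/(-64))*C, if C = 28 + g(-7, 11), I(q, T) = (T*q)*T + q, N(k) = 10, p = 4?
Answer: 340965/256 ≈ 1331.9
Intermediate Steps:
I(q, T) = q + q*T**2 (I(q, T) = q*T**2 + q = q + q*T**2)
g(Z, u) = 4*u (g(Z, u) = u*4 = 4*u)
C = 72 (C = 28 + 4*11 = 28 + 44 = 72)
I(N(4), 59/(-64))*C = (10*(1 + (59/(-64))**2))*72 = (10*(1 + (59*(-1/64))**2))*72 = (10*(1 + (-59/64)**2))*72 = (10*(1 + 3481/4096))*72 = (10*(7577/4096))*72 = (37885/2048)*72 = 340965/256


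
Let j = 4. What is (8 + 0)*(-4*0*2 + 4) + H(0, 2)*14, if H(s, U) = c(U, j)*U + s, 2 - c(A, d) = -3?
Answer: 172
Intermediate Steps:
c(A, d) = 5 (c(A, d) = 2 - 1*(-3) = 2 + 3 = 5)
H(s, U) = s + 5*U (H(s, U) = 5*U + s = s + 5*U)
(8 + 0)*(-4*0*2 + 4) + H(0, 2)*14 = (8 + 0)*(-4*0*2 + 4) + (0 + 5*2)*14 = 8*(0*2 + 4) + (0 + 10)*14 = 8*(0 + 4) + 10*14 = 8*4 + 140 = 32 + 140 = 172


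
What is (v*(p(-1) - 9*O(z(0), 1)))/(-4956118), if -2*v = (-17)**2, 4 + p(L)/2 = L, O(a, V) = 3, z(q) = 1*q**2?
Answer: -10693/9912236 ≈ -0.0010788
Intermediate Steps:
z(q) = q**2
p(L) = -8 + 2*L
v = -289/2 (v = -1/2*(-17)**2 = -1/2*289 = -289/2 ≈ -144.50)
(v*(p(-1) - 9*O(z(0), 1)))/(-4956118) = -289*((-8 + 2*(-1)) - 9*3)/2/(-4956118) = -289*((-8 - 2) - 27)/2*(-1/4956118) = -289*(-10 - 27)/2*(-1/4956118) = -289/2*(-37)*(-1/4956118) = (10693/2)*(-1/4956118) = -10693/9912236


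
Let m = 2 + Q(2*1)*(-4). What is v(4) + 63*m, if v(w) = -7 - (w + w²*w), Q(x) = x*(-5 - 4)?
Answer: 4587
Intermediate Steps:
Q(x) = -9*x (Q(x) = x*(-9) = -9*x)
m = 74 (m = 2 - 18*(-4) = 2 + 72 = 74)
v(w) = -7 - w - w³ (v(w) = -7 - (w + w³) = -7 + (-w - w³) = -7 - w - w³)
v(4) + 63*m = (-7 - 1*4 - 1*4³) + 63*74 = (-7 - 4 - 1*64) + 4662 = (-7 - 4 - 64) + 4662 = -75 + 4662 = 4587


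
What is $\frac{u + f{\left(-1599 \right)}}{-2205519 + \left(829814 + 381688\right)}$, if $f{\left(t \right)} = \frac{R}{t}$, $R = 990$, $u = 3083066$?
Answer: $- \frac{1643273848}{529811061} \approx -3.1016$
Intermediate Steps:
$f{\left(t \right)} = \frac{990}{t}$
$\frac{u + f{\left(-1599 \right)}}{-2205519 + \left(829814 + 381688\right)} = \frac{3083066 + \frac{990}{-1599}}{-2205519 + \left(829814 + 381688\right)} = \frac{3083066 + 990 \left(- \frac{1}{1599}\right)}{-2205519 + 1211502} = \frac{3083066 - \frac{330}{533}}{-994017} = \frac{1643273848}{533} \left(- \frac{1}{994017}\right) = - \frac{1643273848}{529811061}$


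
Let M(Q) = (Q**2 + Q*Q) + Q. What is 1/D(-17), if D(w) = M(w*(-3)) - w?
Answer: 1/5270 ≈ 0.00018975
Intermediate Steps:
M(Q) = Q + 2*Q**2 (M(Q) = (Q**2 + Q**2) + Q = 2*Q**2 + Q = Q + 2*Q**2)
D(w) = -w - 3*w*(1 - 6*w) (D(w) = (w*(-3))*(1 + 2*(w*(-3))) - w = (-3*w)*(1 + 2*(-3*w)) - w = (-3*w)*(1 - 6*w) - w = -3*w*(1 - 6*w) - w = -w - 3*w*(1 - 6*w))
1/D(-17) = 1/(2*(-17)*(-2 + 9*(-17))) = 1/(2*(-17)*(-2 - 153)) = 1/(2*(-17)*(-155)) = 1/5270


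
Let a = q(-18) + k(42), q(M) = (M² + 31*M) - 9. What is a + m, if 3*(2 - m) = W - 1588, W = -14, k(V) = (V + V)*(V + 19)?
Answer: 5417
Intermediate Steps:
q(M) = -9 + M² + 31*M
k(V) = 2*V*(19 + V) (k(V) = (2*V)*(19 + V) = 2*V*(19 + V))
a = 4881 (a = (-9 + (-18)² + 31*(-18)) + 2*42*(19 + 42) = (-9 + 324 - 558) + 2*42*61 = -243 + 5124 = 4881)
m = 536 (m = 2 - (-14 - 1588)/3 = 2 - ⅓*(-1602) = 2 + 534 = 536)
a + m = 4881 + 536 = 5417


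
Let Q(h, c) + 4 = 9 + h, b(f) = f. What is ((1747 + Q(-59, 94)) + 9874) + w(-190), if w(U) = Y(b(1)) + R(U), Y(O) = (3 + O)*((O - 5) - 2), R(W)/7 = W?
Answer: 10213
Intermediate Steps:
R(W) = 7*W
Q(h, c) = 5 + h (Q(h, c) = -4 + (9 + h) = 5 + h)
Y(O) = (-7 + O)*(3 + O) (Y(O) = (3 + O)*((-5 + O) - 2) = (3 + O)*(-7 + O) = (-7 + O)*(3 + O))
w(U) = -24 + 7*U (w(U) = (-21 + 1**2 - 4*1) + 7*U = (-21 + 1 - 4) + 7*U = -24 + 7*U)
((1747 + Q(-59, 94)) + 9874) + w(-190) = ((1747 + (5 - 59)) + 9874) + (-24 + 7*(-190)) = ((1747 - 54) + 9874) + (-24 - 1330) = (1693 + 9874) - 1354 = 11567 - 1354 = 10213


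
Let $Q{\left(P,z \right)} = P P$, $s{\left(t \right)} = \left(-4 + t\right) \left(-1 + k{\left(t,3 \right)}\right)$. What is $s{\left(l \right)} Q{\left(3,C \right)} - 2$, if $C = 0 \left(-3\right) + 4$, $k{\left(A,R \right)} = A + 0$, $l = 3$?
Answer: $-20$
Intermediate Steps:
$k{\left(A,R \right)} = A$
$C = 4$ ($C = 0 + 4 = 4$)
$s{\left(t \right)} = \left(-1 + t\right) \left(-4 + t\right)$ ($s{\left(t \right)} = \left(-4 + t\right) \left(-1 + t\right) = \left(-1 + t\right) \left(-4 + t\right)$)
$Q{\left(P,z \right)} = P^{2}$
$s{\left(l \right)} Q{\left(3,C \right)} - 2 = \left(4 + 3^{2} - 15\right) 3^{2} - 2 = \left(4 + 9 - 15\right) 9 - 2 = \left(-2\right) 9 - 2 = -18 - 2 = -20$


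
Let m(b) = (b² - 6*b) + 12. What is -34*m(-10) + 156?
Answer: -5692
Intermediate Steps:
m(b) = 12 + b² - 6*b
-34*m(-10) + 156 = -34*(12 + (-10)² - 6*(-10)) + 156 = -34*(12 + 100 + 60) + 156 = -34*172 + 156 = -5848 + 156 = -5692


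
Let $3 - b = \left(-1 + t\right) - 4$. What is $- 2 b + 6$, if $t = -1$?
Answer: $-12$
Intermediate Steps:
$b = 9$ ($b = 3 - \left(\left(-1 - 1\right) - 4\right) = 3 - \left(-2 - 4\right) = 3 - -6 = 3 + 6 = 9$)
$- 2 b + 6 = \left(-2\right) 9 + 6 = -18 + 6 = -12$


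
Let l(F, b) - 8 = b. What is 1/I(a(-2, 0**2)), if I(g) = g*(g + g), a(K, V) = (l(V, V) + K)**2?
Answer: 1/2592 ≈ 0.00038580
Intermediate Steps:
l(F, b) = 8 + b
a(K, V) = (8 + K + V)**2 (a(K, V) = ((8 + V) + K)**2 = (8 + K + V)**2)
I(g) = 2*g**2 (I(g) = g*(2*g) = 2*g**2)
1/I(a(-2, 0**2)) = 1/(2*((8 - 2 + 0**2)**2)**2) = 1/(2*((8 - 2 + 0)**2)**2) = 1/(2*(6**2)**2) = 1/(2*36**2) = 1/(2*1296) = 1/2592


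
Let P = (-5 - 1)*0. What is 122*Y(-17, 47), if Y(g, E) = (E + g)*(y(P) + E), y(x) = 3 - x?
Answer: 183000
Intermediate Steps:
P = 0 (P = -6*0 = 0)
Y(g, E) = (3 + E)*(E + g) (Y(g, E) = (E + g)*((3 - 1*0) + E) = (E + g)*((3 + 0) + E) = (E + g)*(3 + E) = (3 + E)*(E + g))
122*Y(-17, 47) = 122*(47² + 3*47 + 3*(-17) + 47*(-17)) = 122*(2209 + 141 - 51 - 799) = 122*1500 = 183000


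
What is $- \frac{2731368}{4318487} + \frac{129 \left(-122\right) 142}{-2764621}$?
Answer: $\frac{2099740142124}{11938979848427} \approx 0.17587$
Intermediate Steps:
$- \frac{2731368}{4318487} + \frac{129 \left(-122\right) 142}{-2764621} = \left(-2731368\right) \frac{1}{4318487} + \left(-15738\right) 142 \left(- \frac{1}{2764621}\right) = - \frac{2731368}{4318487} - - \frac{2234796}{2764621} = - \frac{2731368}{4318487} + \frac{2234796}{2764621} = \frac{2099740142124}{11938979848427}$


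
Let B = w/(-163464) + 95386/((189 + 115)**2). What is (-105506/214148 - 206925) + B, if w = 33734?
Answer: -10459612676551942051/50547925642368 ≈ -2.0692e+5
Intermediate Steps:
B = 779663485/944168064 (B = 33734/(-163464) + 95386/((189 + 115)**2) = 33734*(-1/163464) + 95386/(304**2) = -16867/81732 + 95386/92416 = -16867/81732 + 95386*(1/92416) = -16867/81732 + 47693/46208 = 779663485/944168064 ≈ 0.82577)
(-105506/214148 - 206925) + B = (-105506/214148 - 206925) + 779663485/944168064 = (-105506*1/214148 - 206925) + 779663485/944168064 = (-52753/107074 - 206925) + 779663485/944168064 = -22156340203/107074 + 779663485/944168064 = -10459612676551942051/50547925642368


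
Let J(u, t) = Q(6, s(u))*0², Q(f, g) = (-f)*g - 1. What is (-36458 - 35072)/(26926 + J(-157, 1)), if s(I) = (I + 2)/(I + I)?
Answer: -35765/13463 ≈ -2.6565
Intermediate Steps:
s(I) = (2 + I)/(2*I) (s(I) = (2 + I)/((2*I)) = (2 + I)*(1/(2*I)) = (2 + I)/(2*I))
Q(f, g) = -1 - f*g (Q(f, g) = -f*g - 1 = -1 - f*g)
J(u, t) = 0 (J(u, t) = (-1 - 1*6*(2 + u)/(2*u))*0² = (-1 - 3*(2 + u)/u)*0 = 0)
(-36458 - 35072)/(26926 + J(-157, 1)) = (-36458 - 35072)/(26926 + 0) = -71530/26926 = -71530*1/26926 = -35765/13463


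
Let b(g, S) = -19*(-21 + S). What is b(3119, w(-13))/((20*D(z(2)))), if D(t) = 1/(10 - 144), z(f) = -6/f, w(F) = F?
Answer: -21641/5 ≈ -4328.2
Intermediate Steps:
D(t) = -1/134 (D(t) = 1/(-134) = -1/134)
b(g, S) = 399 - 19*S
b(3119, w(-13))/((20*D(z(2)))) = (399 - 19*(-13))/((20*(-1/134))) = (399 + 247)/(-10/67) = 646*(-67/10) = -21641/5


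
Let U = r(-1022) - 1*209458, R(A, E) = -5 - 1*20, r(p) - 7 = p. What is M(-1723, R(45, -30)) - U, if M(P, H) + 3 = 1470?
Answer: 211940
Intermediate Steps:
r(p) = 7 + p
R(A, E) = -25 (R(A, E) = -5 - 20 = -25)
M(P, H) = 1467 (M(P, H) = -3 + 1470 = 1467)
U = -210473 (U = (7 - 1022) - 1*209458 = -1015 - 209458 = -210473)
M(-1723, R(45, -30)) - U = 1467 - 1*(-210473) = 1467 + 210473 = 211940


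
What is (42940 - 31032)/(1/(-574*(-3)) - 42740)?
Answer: -20505576/73598279 ≈ -0.27861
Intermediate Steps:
(42940 - 31032)/(1/(-574*(-3)) - 42740) = 11908/(1/1722 - 42740) = 11908/(-73598279/1722) = 11908*(-1722/73598279) = -20505576/73598279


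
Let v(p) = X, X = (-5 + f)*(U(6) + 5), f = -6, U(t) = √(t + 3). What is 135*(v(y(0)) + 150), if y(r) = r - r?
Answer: 8370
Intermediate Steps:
y(r) = 0
U(t) = √(3 + t)
X = -88 (X = (-5 - 6)*(√(3 + 6) + 5) = -11*(√9 + 5) = -11*(3 + 5) = -11*8 = -88)
v(p) = -88
135*(v(y(0)) + 150) = 135*(-88 + 150) = 135*62 = 8370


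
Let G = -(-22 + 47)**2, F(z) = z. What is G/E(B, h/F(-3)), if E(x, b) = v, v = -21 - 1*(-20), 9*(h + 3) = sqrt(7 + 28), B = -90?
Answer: 625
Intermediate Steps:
h = -3 + sqrt(35)/9 (h = -3 + sqrt(7 + 28)/9 = -3 + sqrt(35)/9 ≈ -2.3427)
v = -1 (v = -21 + 20 = -1)
E(x, b) = -1
G = -625 (G = -1*25**2 = -1*625 = -625)
G/E(B, h/F(-3)) = -625/(-1) = -625*(-1) = 625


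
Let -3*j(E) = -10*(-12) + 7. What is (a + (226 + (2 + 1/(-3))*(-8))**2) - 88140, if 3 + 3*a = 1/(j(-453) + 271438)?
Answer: -314459374066/7327683 ≈ -42914.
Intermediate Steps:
j(E) = -127/3 (j(E) = -(-10*(-12) + 7)/3 = -(120 + 7)/3 = -1/3*127 = -127/3)
a = -814186/814187 (a = -1 + 1/(3*(-127/3 + 271438)) = -1 + 1/(3*(814187/3)) = -1 + (1/3)*(3/814187) = -1 + 1/814187 = -814186/814187 ≈ -1.0000)
(a + (226 + (2 + 1/(-3))*(-8))**2) - 88140 = (-814186/814187 + (226 + (2 + 1/(-3))*(-8))**2) - 88140 = (-814186/814187 + (226 + (2 - 1/3)*(-8))**2) - 88140 = (-814186/814187 + (226 + (5/3)*(-8))**2) - 88140 = (-814186/814187 + (226 - 40/3)**2) - 88140 = (-814186/814187 + (638/3)**2) - 88140 = (-814186/814187 + 407044/9) - 88140 = 331402605554/7327683 - 88140 = -314459374066/7327683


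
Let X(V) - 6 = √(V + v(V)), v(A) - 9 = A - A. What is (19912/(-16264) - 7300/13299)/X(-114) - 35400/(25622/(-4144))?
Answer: 4905552309846482/856808276181 + 2523269*I*√105/200642013 ≈ 5725.4 + 0.12887*I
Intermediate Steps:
v(A) = 9 (v(A) = 9 + (A - A) = 9 + 0 = 9)
X(V) = 6 + √(9 + V) (X(V) = 6 + √(V + 9) = 6 + √(9 + V))
(19912/(-16264) - 7300/13299)/X(-114) - 35400/(25622/(-4144)) = (19912/(-16264) - 7300/13299)/(6 + √(9 - 114)) - 35400/(25622/(-4144)) = (19912*(-1/16264) - 7300*1/13299)/(6 + √(-105)) - 35400/(25622*(-1/4144)) = (-131/107 - 7300/13299)/(6 + I*√105) - 35400/(-12811/2072) = -2523269/(1422993*(6 + I*√105)) - 35400*(-2072/12811) = -2523269/(1422993*(6 + I*√105)) + 73348800/12811 = 73348800/12811 - 2523269/(1422993*(6 + I*√105))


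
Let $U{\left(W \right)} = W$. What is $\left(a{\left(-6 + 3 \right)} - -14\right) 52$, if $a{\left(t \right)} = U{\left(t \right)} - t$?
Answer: $728$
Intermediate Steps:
$a{\left(t \right)} = 0$ ($a{\left(t \right)} = t - t = 0$)
$\left(a{\left(-6 + 3 \right)} - -14\right) 52 = \left(0 - -14\right) 52 = \left(0 + \left(-57 + 71\right)\right) 52 = \left(0 + 14\right) 52 = 14 \cdot 52 = 728$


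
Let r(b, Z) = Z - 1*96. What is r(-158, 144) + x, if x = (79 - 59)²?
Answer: 448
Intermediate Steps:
r(b, Z) = -96 + Z (r(b, Z) = Z - 96 = -96 + Z)
x = 400 (x = 20² = 400)
r(-158, 144) + x = (-96 + 144) + 400 = 48 + 400 = 448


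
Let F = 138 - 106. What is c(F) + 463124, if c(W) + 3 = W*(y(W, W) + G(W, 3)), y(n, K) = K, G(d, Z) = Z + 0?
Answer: 464241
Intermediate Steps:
G(d, Z) = Z
F = 32
c(W) = -3 + W*(3 + W) (c(W) = -3 + W*(W + 3) = -3 + W*(3 + W))
c(F) + 463124 = (-3 + 32² + 3*32) + 463124 = (-3 + 1024 + 96) + 463124 = 1117 + 463124 = 464241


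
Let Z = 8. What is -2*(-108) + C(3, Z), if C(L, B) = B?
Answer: 224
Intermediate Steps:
-2*(-108) + C(3, Z) = -2*(-108) + 8 = 216 + 8 = 224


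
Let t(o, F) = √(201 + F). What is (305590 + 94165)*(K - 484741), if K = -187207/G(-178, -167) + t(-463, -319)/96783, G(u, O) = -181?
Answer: -34998915626070/181 + 399755*I*√118/96783 ≈ -1.9336e+11 + 44.868*I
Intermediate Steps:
K = 187207/181 + I*√118/96783 (K = -187207/(-181) + √(201 - 319)/96783 = -187207*(-1/181) + √(-118)*(1/96783) = 187207/181 + (I*√118)*(1/96783) = 187207/181 + I*√118/96783 ≈ 1034.3 + 0.00011224*I)
(305590 + 94165)*(K - 484741) = (305590 + 94165)*((187207/181 + I*√118/96783) - 484741) = 399755*(-87550914/181 + I*√118/96783) = -34998915626070/181 + 399755*I*√118/96783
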